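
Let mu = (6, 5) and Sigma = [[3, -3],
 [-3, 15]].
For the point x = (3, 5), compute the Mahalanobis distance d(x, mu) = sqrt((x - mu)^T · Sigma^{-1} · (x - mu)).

Step 1 — centre the observation: (x - mu) = (-3, 0).

Step 2 — invert Sigma. det(Sigma) = 3·15 - (-3)² = 36.
  Sigma^{-1} = (1/det) · [[d, -b], [-b, a]] = [[0.4167, 0.0833],
 [0.0833, 0.0833]].

Step 3 — form the quadratic (x - mu)^T · Sigma^{-1} · (x - mu):
  Sigma^{-1} · (x - mu) = (-1.25, -0.25).
  (x - mu)^T · [Sigma^{-1} · (x - mu)] = (-3)·(-1.25) + (0)·(-0.25) = 3.75.

Step 4 — take square root: d = √(3.75) ≈ 1.9365.

d(x, mu) = √(3.75) ≈ 1.9365


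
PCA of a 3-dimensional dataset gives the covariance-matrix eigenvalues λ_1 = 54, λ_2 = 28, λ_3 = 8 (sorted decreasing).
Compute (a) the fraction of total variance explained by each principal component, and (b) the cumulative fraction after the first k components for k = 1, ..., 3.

Step 1 — total variance = trace(Sigma) = Σ λ_i = 54 + 28 + 8 = 90.

Step 2 — fraction explained by component i = λ_i / Σ λ:
  PC1: 54/90 = 0.6
  PC2: 28/90 = 0.3111
  PC3: 8/90 = 0.0889

Step 3 — cumulative fraction after k components = (λ_1 + ... + λ_k) / Σ λ:
  k = 1: 54/90 = 0.6
  k = 2: (54 + 28)/90 = 82/90 = 0.9111
  k = 3: (54 + 28 + 8)/90 = 90/90 = 1

Summary (fraction, with percent):

explained: PC1 0.6 (60%), PC2 0.3111 (31.11%), PC3 0.0889 (8.89%);  cumulative: 0.6, 0.9111, 1


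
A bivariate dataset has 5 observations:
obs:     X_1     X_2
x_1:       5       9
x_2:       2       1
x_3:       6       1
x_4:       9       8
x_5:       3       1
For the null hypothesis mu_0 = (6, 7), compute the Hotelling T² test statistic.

Step 1 — sample mean vector:
  mean(X_1) = (5 + 2 + 6 + 9 + 3) / 5 = 25/5 = 5
  mean(X_2) = (9 + 1 + 1 + 8 + 1) / 5 = 20/5 = 4
  x̄ = (5, 4),  deviation x̄ - mu_0 = (5, 4) - (6, 7) = (-1, -3).

Step 2 — sample covariance matrix, S[i,j] = (1/(n-1)) · Σ_k (x_{k,i} - mean_i) · (x_{k,j} - mean_j), divisor n-1 = 4:
  S[X_1,X_1] = ((0)·(0) + (-3)·(-3) + (1)·(1) + (4)·(4) + (-2)·(-2)) / 4 = 30/4 = 7.5
  S[X_1,X_2] = ((0)·(5) + (-3)·(-3) + (1)·(-3) + (4)·(4) + (-2)·(-3)) / 4 = 28/4 = 7
  S[X_2,X_2] = ((5)·(5) + (-3)·(-3) + (-3)·(-3) + (4)·(4) + (-3)·(-3)) / 4 = 68/4 = 17
  S = [[7.5, 7],
 [7, 17]].

Step 3 — invert S. det(S) = 7.5·17 - (7)² = 78.5.
  S^{-1} = (1/det) · [[d, -b], [-b, a]] = [[0.2166, -0.0892],
 [-0.0892, 0.0955]].

Step 4 — quadratic form (x̄ - mu_0)^T · S^{-1} · (x̄ - mu_0):
  S^{-1} · (x̄ - mu_0) = (0.051, -0.1975),
  (x̄ - mu_0)^T · [...] = (-1)·(0.051) + (-3)·(-0.1975) = 0.5414.

Step 5 — scale by n: T² = 5 · 0.5414 = 2.707.

T² ≈ 2.707


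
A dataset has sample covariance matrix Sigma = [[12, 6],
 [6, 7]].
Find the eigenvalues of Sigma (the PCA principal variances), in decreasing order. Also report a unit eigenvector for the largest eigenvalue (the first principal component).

Step 1 — characteristic polynomial of 2×2 Sigma:
  det(Sigma - λI) = λ² - trace · λ + det = 0.
  trace = 12 + 7 = 19, det = 12·7 - (6)² = 48.
Step 2 — discriminant:
  Δ = trace² - 4·det = 361 - 192 = 169.
Step 3 — eigenvalues:
  λ = (trace ± √Δ)/2 = (19 ± 13)/2,
  λ_1 = 16,  λ_2 = 3.

Step 4 — unit eigenvector for λ_1: solve (Sigma - λ_1 I)v = 0. First row:
  (12 - 16)·v_x + (6)·v_y = 0, i.e. (-4)·v_x + (6)·v_y = 0,
  so v ∝ (b, λ_1 - a) = (6, 4) = u.
  ||u|| = √((6)² + (4)²) = √(52) ≈ 7.2111,
  v_1 = u/||u|| ≈ (0.8321, 0.5547) (||v_1|| = 1).

λ_1 = 16,  λ_2 = 3;  v_1 ≈ (0.8321, 0.5547)


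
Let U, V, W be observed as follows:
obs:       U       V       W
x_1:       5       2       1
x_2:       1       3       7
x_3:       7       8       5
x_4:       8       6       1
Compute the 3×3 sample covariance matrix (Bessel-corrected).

Step 1 — column means:
  mean(U) = (5 + 1 + 7 + 8) / 4 = 21/4 = 5.25
  mean(V) = (2 + 3 + 8 + 6) / 4 = 19/4 = 4.75
  mean(W) = (1 + 7 + 5 + 1) / 4 = 14/4 = 3.5

Step 2 — sample covariance S[i,j] = (1/(n-1)) · Σ_k (x_{k,i} - mean_i) · (x_{k,j} - mean_j), with n-1 = 3.
  S[U,U] = ((-0.25)·(-0.25) + (-4.25)·(-4.25) + (1.75)·(1.75) + (2.75)·(2.75)) / 3 = 28.75/3 = 9.5833
  S[U,V] = ((-0.25)·(-2.75) + (-4.25)·(-1.75) + (1.75)·(3.25) + (2.75)·(1.25)) / 3 = 17.25/3 = 5.75
  S[U,W] = ((-0.25)·(-2.5) + (-4.25)·(3.5) + (1.75)·(1.5) + (2.75)·(-2.5)) / 3 = -18.5/3 = -6.1667
  S[V,V] = ((-2.75)·(-2.75) + (-1.75)·(-1.75) + (3.25)·(3.25) + (1.25)·(1.25)) / 3 = 22.75/3 = 7.5833
  S[V,W] = ((-2.75)·(-2.5) + (-1.75)·(3.5) + (3.25)·(1.5) + (1.25)·(-2.5)) / 3 = 2.5/3 = 0.8333
  S[W,W] = ((-2.5)·(-2.5) + (3.5)·(3.5) + (1.5)·(1.5) + (-2.5)·(-2.5)) / 3 = 27/3 = 9

S is symmetric (S[j,i] = S[i,j]). Assembling:

S = [[9.5833, 5.75, -6.1667],
 [5.75, 7.5833, 0.8333],
 [-6.1667, 0.8333, 9]]


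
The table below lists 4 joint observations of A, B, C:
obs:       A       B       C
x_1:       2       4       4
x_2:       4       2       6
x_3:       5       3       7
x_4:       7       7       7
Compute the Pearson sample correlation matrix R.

Step 1 — column means:
  mean(A) = (2 + 4 + 5 + 7) / 4 = 18/4 = 4.5
  mean(B) = (4 + 2 + 3 + 7) / 4 = 16/4 = 4
  mean(C) = (4 + 6 + 7 + 7) / 4 = 24/4 = 6

Step 2 — sample variances and covariances s[i,j] = (1/(n-1)) · Σ_k (x_{k,i} - mean_i) · (x_{k,j} - mean_j), with n-1 = 3:
  s[A,A] = ((-2.5)·(-2.5) + (-0.5)·(-0.5) + (0.5)·(0.5) + (2.5)·(2.5)) / 3 = 13/3 = 4.3333
  s[A,B] = ((-2.5)·(0) + (-0.5)·(-2) + (0.5)·(-1) + (2.5)·(3)) / 3 = 8/3 = 2.6667
  s[A,C] = ((-2.5)·(-2) + (-0.5)·(0) + (0.5)·(1) + (2.5)·(1)) / 3 = 8/3 = 2.6667
  s[B,B] = ((0)·(0) + (-2)·(-2) + (-1)·(-1) + (3)·(3)) / 3 = 14/3 = 4.6667
  s[B,C] = ((0)·(-2) + (-2)·(0) + (-1)·(1) + (3)·(1)) / 3 = 2/3 = 0.6667
  s[C,C] = ((-2)·(-2) + (0)·(0) + (1)·(1) + (1)·(1)) / 3 = 6/3 = 2
  Sample standard deviations s_i = √(s[i,i]):
  s(A) = √(4.3333) = 2.0817
  s(B) = √(4.6667) = 2.1602
  s(C) = √(2) = 1.4142

Step 3 — r_{ij} = s_{ij} / (s_i · s_j):
  r[A,A] = 1 (diagonal).
  r[A,B] = 2.6667 / (2.0817 · 2.1602) = 2.6667 / 4.4969 = 0.593
  r[A,C] = 2.6667 / (2.0817 · 1.4142) = 2.6667 / 2.9439 = 0.9058
  r[B,B] = 1 (diagonal).
  r[B,C] = 0.6667 / (2.1602 · 1.4142) = 0.6667 / 3.0551 = 0.2182
  r[C,C] = 1 (diagonal).

R is symmetric with unit diagonal. Assembling:

R = [[1, 0.593, 0.9058],
 [0.593, 1, 0.2182],
 [0.9058, 0.2182, 1]]


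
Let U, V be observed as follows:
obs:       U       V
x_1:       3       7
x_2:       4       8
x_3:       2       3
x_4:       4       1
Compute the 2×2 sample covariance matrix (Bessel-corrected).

Step 1 — column means:
  mean(U) = (3 + 4 + 2 + 4) / 4 = 13/4 = 3.25
  mean(V) = (7 + 8 + 3 + 1) / 4 = 19/4 = 4.75

Step 2 — sample covariance S[i,j] = (1/(n-1)) · Σ_k (x_{k,i} - mean_i) · (x_{k,j} - mean_j), with n-1 = 3.
  S[U,U] = ((-0.25)·(-0.25) + (0.75)·(0.75) + (-1.25)·(-1.25) + (0.75)·(0.75)) / 3 = 2.75/3 = 0.9167
  S[U,V] = ((-0.25)·(2.25) + (0.75)·(3.25) + (-1.25)·(-1.75) + (0.75)·(-3.75)) / 3 = 1.25/3 = 0.4167
  S[V,V] = ((2.25)·(2.25) + (3.25)·(3.25) + (-1.75)·(-1.75) + (-3.75)·(-3.75)) / 3 = 32.75/3 = 10.9167

S is symmetric (S[j,i] = S[i,j]). Assembling:

S = [[0.9167, 0.4167],
 [0.4167, 10.9167]]


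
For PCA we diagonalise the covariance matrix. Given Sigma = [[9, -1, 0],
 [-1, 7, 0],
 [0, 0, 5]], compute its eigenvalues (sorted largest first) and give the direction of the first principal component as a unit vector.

Step 1 — characteristic polynomial p(λ) = det(λI - Sigma) = λ³ - tr·λ² + c_1·λ - det, where tr = trace, c_1 = sum of the principal 2×2 minors, det = det(Sigma):
  tr = 9 + 7 + 5 = 21,
  c_1 = (9·7 - (-1)²) + (9·5 - (0)²) + (7·5 - (0)²) = 62 + 45 + 35 = 142,
  det = 9·(7·5 - (0)²) - (-1)·((-1)·5 - (0)·(0)) + (0)·((-1)·(0) - 7·(0)) = 9·(35) - (-1)·(-5) + (0)·(0) = 310.
  So p(λ) = λ³ - 21λ² + 142λ - 310.
Step 2 — look for an integer root (rational root theorem: any rational root is an integer divisor of 310). Testing λ = 5:
  p(5) = 125 - 525 + 710 - 310 = 0  ✓
  Dividing out (λ - 5): p(λ) = (λ - 5)(λ² - 16λ + 62).
Step 3 — remaining eigenvalues from the quadratic λ² - 16λ + 62 = 0:
  Δ = 16² - 4·62 = 256 - 248 = 8,  λ = (16 ± √8)/2 = (16 ± 2.8284)/2 ≈ 9.4142 or 6.5858.
  Sorted: λ_1 = 9.4142,  λ_2 = 6.5858,  λ_3 = 5  (check: sum = 21 = tr ✓).

Step 4 — unit eigenvector for λ_1 ≈ 9.4142: v spans the null space of (Sigma - λ_1 I), whose rows are
  r_1 = (-0.4142, -1, 0),  r_2 = (-1, -2.4142, 0),  r_3 = (0, 0, -4.4142).
  v is orthogonal to every row, so take v ∝ r_1 × r_3 = ((-1)·(-4.4142) - (0)·(0), (0)·(0) - (-0.4142)·(-4.4142), (-0.4142)·(0) - (-1)·(0)) ≈ (4.4142, -1.8284, 0).
  Let u = (4.4142, -1.8284, 0).
  ||u|| = √((4.4142)² + (-1.8284)² + (0)²) = √(22.8284) ≈ 4.7779,  v_1 = u/||u|| ≈ (0.9239, -0.3827, 0) (||v_1|| = 1).

λ_1 = 9.4142,  λ_2 = 6.5858,  λ_3 = 5;  v_1 ≈ (0.9239, -0.3827, 0)


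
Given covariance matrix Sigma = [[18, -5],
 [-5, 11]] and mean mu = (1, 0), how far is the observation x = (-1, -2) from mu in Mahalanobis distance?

Step 1 — centre the observation: (x - mu) = (-2, -2).

Step 2 — invert Sigma. det(Sigma) = 18·11 - (-5)² = 173.
  Sigma^{-1} = (1/det) · [[d, -b], [-b, a]] = [[0.0636, 0.0289],
 [0.0289, 0.104]].

Step 3 — form the quadratic (x - mu)^T · Sigma^{-1} · (x - mu):
  Sigma^{-1} · (x - mu) = (-0.185, -0.2659).
  (x - mu)^T · [Sigma^{-1} · (x - mu)] = (-2)·(-0.185) + (-2)·(-0.2659) = 0.9017.

Step 4 — take square root: d = √(0.9017) ≈ 0.9496.

d(x, mu) = √(0.9017) ≈ 0.9496


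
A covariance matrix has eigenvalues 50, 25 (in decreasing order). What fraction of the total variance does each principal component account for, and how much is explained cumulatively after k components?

Step 1 — total variance = trace(Sigma) = Σ λ_i = 50 + 25 = 75.

Step 2 — fraction explained by component i = λ_i / Σ λ:
  PC1: 50/75 = 0.6667
  PC2: 25/75 = 0.3333

Step 3 — cumulative fraction after k components = (λ_1 + ... + λ_k) / Σ λ:
  k = 1: 50/75 = 0.6667
  k = 2: (50 + 25)/75 = 75/75 = 1

Summary (fraction, with percent):

explained: PC1 0.6667 (66.67%), PC2 0.3333 (33.33%);  cumulative: 0.6667, 1


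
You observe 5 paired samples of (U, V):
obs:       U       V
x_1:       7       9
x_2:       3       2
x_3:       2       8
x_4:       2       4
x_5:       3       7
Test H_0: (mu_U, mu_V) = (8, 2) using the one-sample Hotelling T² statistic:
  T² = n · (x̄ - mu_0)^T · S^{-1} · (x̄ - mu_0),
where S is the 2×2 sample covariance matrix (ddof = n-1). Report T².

Step 1 — sample mean vector:
  mean(U) = (7 + 3 + 2 + 2 + 3) / 5 = 17/5 = 3.4
  mean(V) = (9 + 2 + 8 + 4 + 7) / 5 = 30/5 = 6
  x̄ = (3.4, 6),  deviation x̄ - mu_0 = (3.4, 6) - (8, 2) = (-4.6, 4).

Step 2 — sample covariance matrix, S[i,j] = (1/(n-1)) · Σ_k (x_{k,i} - mean_i) · (x_{k,j} - mean_j), divisor n-1 = 4:
  S[U,U] = ((3.6)·(3.6) + (-0.4)·(-0.4) + (-1.4)·(-1.4) + (-1.4)·(-1.4) + (-0.4)·(-0.4)) / 4 = 17.2/4 = 4.3
  S[U,V] = ((3.6)·(3) + (-0.4)·(-4) + (-1.4)·(2) + (-1.4)·(-2) + (-0.4)·(1)) / 4 = 12/4 = 3
  S[V,V] = ((3)·(3) + (-4)·(-4) + (2)·(2) + (-2)·(-2) + (1)·(1)) / 4 = 34/4 = 8.5
  S = [[4.3, 3],
 [3, 8.5]].

Step 3 — invert S. det(S) = 4.3·8.5 - (3)² = 27.55.
  S^{-1} = (1/det) · [[d, -b], [-b, a]] = [[0.3085, -0.1089],
 [-0.1089, 0.1561]].

Step 4 — quadratic form (x̄ - mu_0)^T · S^{-1} · (x̄ - mu_0):
  S^{-1} · (x̄ - mu_0) = (-1.8548, 1.1252),
  (x̄ - mu_0)^T · [...] = (-4.6)·(-1.8548) + (4)·(1.1252) = 13.033.

Step 5 — scale by n: T² = 5 · 13.033 = 65.1652.

T² ≈ 65.1652


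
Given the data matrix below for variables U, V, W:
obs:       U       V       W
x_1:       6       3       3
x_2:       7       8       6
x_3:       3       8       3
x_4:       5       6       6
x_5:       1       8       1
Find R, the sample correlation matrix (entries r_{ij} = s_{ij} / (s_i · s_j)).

Step 1 — column means:
  mean(U) = (6 + 7 + 3 + 5 + 1) / 5 = 22/5 = 4.4
  mean(V) = (3 + 8 + 8 + 6 + 8) / 5 = 33/5 = 6.6
  mean(W) = (3 + 6 + 3 + 6 + 1) / 5 = 19/5 = 3.8

Step 2 — sample variances and covariances s[i,j] = (1/(n-1)) · Σ_k (x_{k,i} - mean_i) · (x_{k,j} - mean_j), with n-1 = 4:
  s[U,U] = ((1.6)·(1.6) + (2.6)·(2.6) + (-1.4)·(-1.4) + (0.6)·(0.6) + (-3.4)·(-3.4)) / 4 = 23.2/4 = 5.8
  s[U,V] = ((1.6)·(-3.6) + (2.6)·(1.4) + (-1.4)·(1.4) + (0.6)·(-0.6) + (-3.4)·(1.4)) / 4 = -9.2/4 = -2.3
  s[U,W] = ((1.6)·(-0.8) + (2.6)·(2.2) + (-1.4)·(-0.8) + (0.6)·(2.2) + (-3.4)·(-2.8)) / 4 = 16.4/4 = 4.1
  s[V,V] = ((-3.6)·(-3.6) + (1.4)·(1.4) + (1.4)·(1.4) + (-0.6)·(-0.6) + (1.4)·(1.4)) / 4 = 19.2/4 = 4.8
  s[V,W] = ((-3.6)·(-0.8) + (1.4)·(2.2) + (1.4)·(-0.8) + (-0.6)·(2.2) + (1.4)·(-2.8)) / 4 = -0.4/4 = -0.1
  s[W,W] = ((-0.8)·(-0.8) + (2.2)·(2.2) + (-0.8)·(-0.8) + (2.2)·(2.2) + (-2.8)·(-2.8)) / 4 = 18.8/4 = 4.7
  Sample standard deviations s_i = √(s[i,i]):
  s(U) = √(5.8) = 2.4083
  s(V) = √(4.8) = 2.1909
  s(W) = √(4.7) = 2.1679

Step 3 — r_{ij} = s_{ij} / (s_i · s_j):
  r[U,U] = 1 (diagonal).
  r[U,V] = -2.3 / (2.4083 · 2.1909) = -2.3 / 5.2764 = -0.4359
  r[U,W] = 4.1 / (2.4083 · 2.1679) = 4.1 / 5.2211 = 0.7853
  r[V,V] = 1 (diagonal).
  r[V,W] = -0.1 / (2.1909 · 2.1679) = -0.1 / 4.7497 = -0.0211
  r[W,W] = 1 (diagonal).

R is symmetric with unit diagonal. Assembling:

R = [[1, -0.4359, 0.7853],
 [-0.4359, 1, -0.0211],
 [0.7853, -0.0211, 1]]


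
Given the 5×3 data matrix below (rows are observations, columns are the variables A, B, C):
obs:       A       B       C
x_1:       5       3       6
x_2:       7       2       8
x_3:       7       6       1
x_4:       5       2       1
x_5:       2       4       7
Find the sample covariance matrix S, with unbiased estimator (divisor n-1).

Step 1 — column means:
  mean(A) = (5 + 7 + 7 + 5 + 2) / 5 = 26/5 = 5.2
  mean(B) = (3 + 2 + 6 + 2 + 4) / 5 = 17/5 = 3.4
  mean(C) = (6 + 8 + 1 + 1 + 7) / 5 = 23/5 = 4.6

Step 2 — sample covariance S[i,j] = (1/(n-1)) · Σ_k (x_{k,i} - mean_i) · (x_{k,j} - mean_j), with n-1 = 4.
  S[A,A] = ((-0.2)·(-0.2) + (1.8)·(1.8) + (1.8)·(1.8) + (-0.2)·(-0.2) + (-3.2)·(-3.2)) / 4 = 16.8/4 = 4.2
  S[A,B] = ((-0.2)·(-0.4) + (1.8)·(-1.4) + (1.8)·(2.6) + (-0.2)·(-1.4) + (-3.2)·(0.6)) / 4 = 0.6/4 = 0.15
  S[A,C] = ((-0.2)·(1.4) + (1.8)·(3.4) + (1.8)·(-3.6) + (-0.2)·(-3.6) + (-3.2)·(2.4)) / 4 = -7.6/4 = -1.9
  S[B,B] = ((-0.4)·(-0.4) + (-1.4)·(-1.4) + (2.6)·(2.6) + (-1.4)·(-1.4) + (0.6)·(0.6)) / 4 = 11.2/4 = 2.8
  S[B,C] = ((-0.4)·(1.4) + (-1.4)·(3.4) + (2.6)·(-3.6) + (-1.4)·(-3.6) + (0.6)·(2.4)) / 4 = -8.2/4 = -2.05
  S[C,C] = ((1.4)·(1.4) + (3.4)·(3.4) + (-3.6)·(-3.6) + (-3.6)·(-3.6) + (2.4)·(2.4)) / 4 = 45.2/4 = 11.3

S is symmetric (S[j,i] = S[i,j]). Assembling:

S = [[4.2, 0.15, -1.9],
 [0.15, 2.8, -2.05],
 [-1.9, -2.05, 11.3]]


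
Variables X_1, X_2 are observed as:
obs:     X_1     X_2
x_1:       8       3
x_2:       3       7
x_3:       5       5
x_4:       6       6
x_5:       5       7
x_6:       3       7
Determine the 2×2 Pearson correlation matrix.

Step 1 — column means:
  mean(X_1) = (8 + 3 + 5 + 6 + 5 + 3) / 6 = 30/6 = 5
  mean(X_2) = (3 + 7 + 5 + 6 + 7 + 7) / 6 = 35/6 = 5.8333

Step 2 — sample variances and covariances s[i,j] = (1/(n-1)) · Σ_k (x_{k,i} - mean_i) · (x_{k,j} - mean_j), with n-1 = 5:
  s[X_1,X_1] = ((3)·(3) + (-2)·(-2) + (0)·(0) + (1)·(1) + (0)·(0) + (-2)·(-2)) / 5 = 18/5 = 3.6
  s[X_1,X_2] = ((3)·(-2.8333) + (-2)·(1.1667) + (0)·(-0.8333) + (1)·(0.1667) + (0)·(1.1667) + (-2)·(1.1667)) / 5 = -13/5 = -2.6
  s[X_2,X_2] = ((-2.8333)·(-2.8333) + (1.1667)·(1.1667) + (-0.8333)·(-0.8333) + (0.1667)·(0.1667) + (1.1667)·(1.1667) + (1.1667)·(1.1667)) / 5 = 12.8333/5 = 2.5667
  Sample standard deviations s_i = √(s[i,i]):
  s(X_1) = √(3.6) = 1.8974
  s(X_2) = √(2.5667) = 1.6021

Step 3 — r_{ij} = s_{ij} / (s_i · s_j):
  r[X_1,X_1] = 1 (diagonal).
  r[X_1,X_2] = -2.6 / (1.8974 · 1.6021) = -2.6 / 3.0397 = -0.8553
  r[X_2,X_2] = 1 (diagonal).

R is symmetric with unit diagonal. Assembling:

R = [[1, -0.8553],
 [-0.8553, 1]]


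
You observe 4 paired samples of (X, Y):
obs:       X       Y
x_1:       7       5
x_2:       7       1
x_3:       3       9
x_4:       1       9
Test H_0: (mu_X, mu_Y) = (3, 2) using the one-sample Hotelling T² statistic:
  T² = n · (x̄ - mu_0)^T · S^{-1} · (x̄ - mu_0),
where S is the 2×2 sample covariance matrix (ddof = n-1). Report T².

Step 1 — sample mean vector:
  mean(X) = (7 + 7 + 3 + 1) / 4 = 18/4 = 4.5
  mean(Y) = (5 + 1 + 9 + 9) / 4 = 24/4 = 6
  x̄ = (4.5, 6),  deviation x̄ - mu_0 = (4.5, 6) - (3, 2) = (1.5, 4).

Step 2 — sample covariance matrix, S[i,j] = (1/(n-1)) · Σ_k (x_{k,i} - mean_i) · (x_{k,j} - mean_j), divisor n-1 = 3:
  S[X,X] = ((2.5)·(2.5) + (2.5)·(2.5) + (-1.5)·(-1.5) + (-3.5)·(-3.5)) / 3 = 27/3 = 9
  S[X,Y] = ((2.5)·(-1) + (2.5)·(-5) + (-1.5)·(3) + (-3.5)·(3)) / 3 = -30/3 = -10
  S[Y,Y] = ((-1)·(-1) + (-5)·(-5) + (3)·(3) + (3)·(3)) / 3 = 44/3 = 14.6667
  S = [[9, -10],
 [-10, 14.6667]].

Step 3 — invert S. det(S) = 9·14.6667 - (-10)² = 32.
  S^{-1} = (1/det) · [[d, -b], [-b, a]] = [[0.4583, 0.3125],
 [0.3125, 0.2812]].

Step 4 — quadratic form (x̄ - mu_0)^T · S^{-1} · (x̄ - mu_0):
  S^{-1} · (x̄ - mu_0) = (1.9375, 1.5938),
  (x̄ - mu_0)^T · [...] = (1.5)·(1.9375) + (4)·(1.5938) = 9.2812.

Step 5 — scale by n: T² = 4 · 9.2812 = 37.125.

T² ≈ 37.125


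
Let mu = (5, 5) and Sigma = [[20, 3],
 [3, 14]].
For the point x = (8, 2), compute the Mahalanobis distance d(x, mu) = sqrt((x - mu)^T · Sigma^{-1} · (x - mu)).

Step 1 — centre the observation: (x - mu) = (3, -3).

Step 2 — invert Sigma. det(Sigma) = 20·14 - (3)² = 271.
  Sigma^{-1} = (1/det) · [[d, -b], [-b, a]] = [[0.0517, -0.0111],
 [-0.0111, 0.0738]].

Step 3 — form the quadratic (x - mu)^T · Sigma^{-1} · (x - mu):
  Sigma^{-1} · (x - mu) = (0.1882, -0.2546).
  (x - mu)^T · [Sigma^{-1} · (x - mu)] = (3)·(0.1882) + (-3)·(-0.2546) = 1.3284.

Step 4 — take square root: d = √(1.3284) ≈ 1.1526.

d(x, mu) = √(1.3284) ≈ 1.1526


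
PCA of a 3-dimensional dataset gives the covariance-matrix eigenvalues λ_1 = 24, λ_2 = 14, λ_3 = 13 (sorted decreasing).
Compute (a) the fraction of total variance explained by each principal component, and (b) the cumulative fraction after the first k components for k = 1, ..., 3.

Step 1 — total variance = trace(Sigma) = Σ λ_i = 24 + 14 + 13 = 51.

Step 2 — fraction explained by component i = λ_i / Σ λ:
  PC1: 24/51 = 0.4706
  PC2: 14/51 = 0.2745
  PC3: 13/51 = 0.2549

Step 3 — cumulative fraction after k components = (λ_1 + ... + λ_k) / Σ λ:
  k = 1: 24/51 = 0.4706
  k = 2: (24 + 14)/51 = 38/51 = 0.7451
  k = 3: (24 + 14 + 13)/51 = 51/51 = 1

Summary (fraction, with percent):

explained: PC1 0.4706 (47.06%), PC2 0.2745 (27.45%), PC3 0.2549 (25.49%);  cumulative: 0.4706, 0.7451, 1


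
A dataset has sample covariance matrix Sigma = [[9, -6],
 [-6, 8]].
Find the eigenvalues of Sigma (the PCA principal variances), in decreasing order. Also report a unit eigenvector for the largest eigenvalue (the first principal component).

Step 1 — characteristic polynomial of 2×2 Sigma:
  det(Sigma - λI) = λ² - trace · λ + det = 0.
  trace = 9 + 8 = 17, det = 9·8 - (-6)² = 36.
Step 2 — discriminant:
  Δ = trace² - 4·det = 289 - 144 = 145.
Step 3 — eigenvalues:
  λ = (trace ± √Δ)/2 = (17 ± 12.0416)/2,
  λ_1 = 14.5208,  λ_2 = 2.4792.

Step 4 — unit eigenvector for λ_1: solve (Sigma - λ_1 I)v = 0. First row:
  (9 - 14.5208)·v_x + (-6)·v_y = 0, i.e. (-5.5208)·v_x + (-6)·v_y = 0,
  so v ∝ (b, λ_1 - a) = (-6, 5.5208); multiply by -1 so the first entry is positive: u = (6, -5.5208).
  ||u|| = √((6)² + (-5.5208)²) = √(66.4792) ≈ 8.1535,
  v_1 = u/||u|| ≈ (0.7359, -0.6771) (||v_1|| = 1).

λ_1 = 14.5208,  λ_2 = 2.4792;  v_1 ≈ (0.7359, -0.6771)


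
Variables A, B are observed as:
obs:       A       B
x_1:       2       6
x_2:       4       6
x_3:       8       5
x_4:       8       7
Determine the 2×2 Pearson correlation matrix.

Step 1 — column means:
  mean(A) = (2 + 4 + 8 + 8) / 4 = 22/4 = 5.5
  mean(B) = (6 + 6 + 5 + 7) / 4 = 24/4 = 6

Step 2 — sample variances and covariances s[i,j] = (1/(n-1)) · Σ_k (x_{k,i} - mean_i) · (x_{k,j} - mean_j), with n-1 = 3:
  s[A,A] = ((-3.5)·(-3.5) + (-1.5)·(-1.5) + (2.5)·(2.5) + (2.5)·(2.5)) / 3 = 27/3 = 9
  s[A,B] = ((-3.5)·(0) + (-1.5)·(0) + (2.5)·(-1) + (2.5)·(1)) / 3 = 0/3 = 0
  s[B,B] = ((0)·(0) + (0)·(0) + (-1)·(-1) + (1)·(1)) / 3 = 2/3 = 0.6667
  Sample standard deviations s_i = √(s[i,i]):
  s(A) = √(9) = 3
  s(B) = √(0.6667) = 0.8165

Step 3 — r_{ij} = s_{ij} / (s_i · s_j):
  r[A,A] = 1 (diagonal).
  r[A,B] = 0 / (3 · 0.8165) = 0 / 2.4495 = 0
  r[B,B] = 1 (diagonal).

R is symmetric with unit diagonal. Assembling:

R = [[1, 0],
 [0, 1]]


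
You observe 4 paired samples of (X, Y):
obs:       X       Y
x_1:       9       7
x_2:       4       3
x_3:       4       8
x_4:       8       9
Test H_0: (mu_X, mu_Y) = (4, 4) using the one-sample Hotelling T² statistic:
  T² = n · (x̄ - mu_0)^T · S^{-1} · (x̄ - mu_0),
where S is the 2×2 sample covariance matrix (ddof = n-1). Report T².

Step 1 — sample mean vector:
  mean(X) = (9 + 4 + 4 + 8) / 4 = 25/4 = 6.25
  mean(Y) = (7 + 3 + 8 + 9) / 4 = 27/4 = 6.75
  x̄ = (6.25, 6.75),  deviation x̄ - mu_0 = (6.25, 6.75) - (4, 4) = (2.25, 2.75).

Step 2 — sample covariance matrix, S[i,j] = (1/(n-1)) · Σ_k (x_{k,i} - mean_i) · (x_{k,j} - mean_j), divisor n-1 = 3:
  S[X,X] = ((2.75)·(2.75) + (-2.25)·(-2.25) + (-2.25)·(-2.25) + (1.75)·(1.75)) / 3 = 20.75/3 = 6.9167
  S[X,Y] = ((2.75)·(0.25) + (-2.25)·(-3.75) + (-2.25)·(1.25) + (1.75)·(2.25)) / 3 = 10.25/3 = 3.4167
  S[Y,Y] = ((0.25)·(0.25) + (-3.75)·(-3.75) + (1.25)·(1.25) + (2.25)·(2.25)) / 3 = 20.75/3 = 6.9167
  S = [[6.9167, 3.4167],
 [3.4167, 6.9167]].

Step 3 — invert S. det(S) = 6.9167·6.9167 - (3.4167)² = 36.1667.
  S^{-1} = (1/det) · [[d, -b], [-b, a]] = [[0.1912, -0.0945],
 [-0.0945, 0.1912]].

Step 4 — quadratic form (x̄ - mu_0)^T · S^{-1} · (x̄ - mu_0):
  S^{-1} · (x̄ - mu_0) = (0.1705, 0.3134),
  (x̄ - mu_0)^T · [...] = (2.25)·(0.1705) + (2.75)·(0.3134) = 1.2454.

Step 5 — scale by n: T² = 4 · 1.2454 = 4.9816.

T² ≈ 4.9816


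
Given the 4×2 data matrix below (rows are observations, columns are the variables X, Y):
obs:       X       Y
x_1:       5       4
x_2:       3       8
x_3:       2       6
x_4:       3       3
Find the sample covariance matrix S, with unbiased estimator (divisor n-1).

Step 1 — column means:
  mean(X) = (5 + 3 + 2 + 3) / 4 = 13/4 = 3.25
  mean(Y) = (4 + 8 + 6 + 3) / 4 = 21/4 = 5.25

Step 2 — sample covariance S[i,j] = (1/(n-1)) · Σ_k (x_{k,i} - mean_i) · (x_{k,j} - mean_j), with n-1 = 3.
  S[X,X] = ((1.75)·(1.75) + (-0.25)·(-0.25) + (-1.25)·(-1.25) + (-0.25)·(-0.25)) / 3 = 4.75/3 = 1.5833
  S[X,Y] = ((1.75)·(-1.25) + (-0.25)·(2.75) + (-1.25)·(0.75) + (-0.25)·(-2.25)) / 3 = -3.25/3 = -1.0833
  S[Y,Y] = ((-1.25)·(-1.25) + (2.75)·(2.75) + (0.75)·(0.75) + (-2.25)·(-2.25)) / 3 = 14.75/3 = 4.9167

S is symmetric (S[j,i] = S[i,j]). Assembling:

S = [[1.5833, -1.0833],
 [-1.0833, 4.9167]]


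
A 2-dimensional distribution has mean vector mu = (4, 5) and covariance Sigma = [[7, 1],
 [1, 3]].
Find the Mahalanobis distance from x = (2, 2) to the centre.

Step 1 — centre the observation: (x - mu) = (-2, -3).

Step 2 — invert Sigma. det(Sigma) = 7·3 - (1)² = 20.
  Sigma^{-1} = (1/det) · [[d, -b], [-b, a]] = [[0.15, -0.05],
 [-0.05, 0.35]].

Step 3 — form the quadratic (x - mu)^T · Sigma^{-1} · (x - mu):
  Sigma^{-1} · (x - mu) = (-0.15, -0.95).
  (x - mu)^T · [Sigma^{-1} · (x - mu)] = (-2)·(-0.15) + (-3)·(-0.95) = 3.15.

Step 4 — take square root: d = √(3.15) ≈ 1.7748.

d(x, mu) = √(3.15) ≈ 1.7748


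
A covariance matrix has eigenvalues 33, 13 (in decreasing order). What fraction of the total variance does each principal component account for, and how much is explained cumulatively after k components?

Step 1 — total variance = trace(Sigma) = Σ λ_i = 33 + 13 = 46.

Step 2 — fraction explained by component i = λ_i / Σ λ:
  PC1: 33/46 = 0.7174
  PC2: 13/46 = 0.2826

Step 3 — cumulative fraction after k components = (λ_1 + ... + λ_k) / Σ λ:
  k = 1: 33/46 = 0.7174
  k = 2: (33 + 13)/46 = 46/46 = 1

Summary (fraction, with percent):

explained: PC1 0.7174 (71.74%), PC2 0.2826 (28.26%);  cumulative: 0.7174, 1


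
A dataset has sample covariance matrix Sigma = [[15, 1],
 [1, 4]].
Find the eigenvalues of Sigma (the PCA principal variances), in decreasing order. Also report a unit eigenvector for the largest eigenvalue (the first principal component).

Step 1 — characteristic polynomial of 2×2 Sigma:
  det(Sigma - λI) = λ² - trace · λ + det = 0.
  trace = 15 + 4 = 19, det = 15·4 - (1)² = 59.
Step 2 — discriminant:
  Δ = trace² - 4·det = 361 - 236 = 125.
Step 3 — eigenvalues:
  λ = (trace ± √Δ)/2 = (19 ± 11.1803)/2,
  λ_1 = 15.0902,  λ_2 = 3.9098.

Step 4 — unit eigenvector for λ_1: solve (Sigma - λ_1 I)v = 0. First row:
  (15 - 15.0902)·v_x + (1)·v_y = 0, i.e. (-0.0902)·v_x + (1)·v_y = 0,
  so v ∝ (b, λ_1 - a) = (1, 0.0902) = u.
  ||u|| = √((1)² + (0.0902)²) = √(1.0081) ≈ 1.0041,
  v_1 = u/||u|| ≈ (0.996, 0.0898) (||v_1|| = 1).

λ_1 = 15.0902,  λ_2 = 3.9098;  v_1 ≈ (0.996, 0.0898)


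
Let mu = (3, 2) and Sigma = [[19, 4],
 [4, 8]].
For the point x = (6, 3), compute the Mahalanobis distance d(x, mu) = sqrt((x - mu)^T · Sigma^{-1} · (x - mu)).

Step 1 — centre the observation: (x - mu) = (3, 1).

Step 2 — invert Sigma. det(Sigma) = 19·8 - (4)² = 136.
  Sigma^{-1} = (1/det) · [[d, -b], [-b, a]] = [[0.0588, -0.0294],
 [-0.0294, 0.1397]].

Step 3 — form the quadratic (x - mu)^T · Sigma^{-1} · (x - mu):
  Sigma^{-1} · (x - mu) = (0.1471, 0.0515).
  (x - mu)^T · [Sigma^{-1} · (x - mu)] = (3)·(0.1471) + (1)·(0.0515) = 0.4926.

Step 4 — take square root: d = √(0.4926) ≈ 0.7019.

d(x, mu) = √(0.4926) ≈ 0.7019


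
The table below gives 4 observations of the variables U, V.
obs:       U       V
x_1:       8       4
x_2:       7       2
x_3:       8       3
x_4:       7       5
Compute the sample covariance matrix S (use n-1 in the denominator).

Step 1 — column means:
  mean(U) = (8 + 7 + 8 + 7) / 4 = 30/4 = 7.5
  mean(V) = (4 + 2 + 3 + 5) / 4 = 14/4 = 3.5

Step 2 — sample covariance S[i,j] = (1/(n-1)) · Σ_k (x_{k,i} - mean_i) · (x_{k,j} - mean_j), with n-1 = 3.
  S[U,U] = ((0.5)·(0.5) + (-0.5)·(-0.5) + (0.5)·(0.5) + (-0.5)·(-0.5)) / 3 = 1/3 = 0.3333
  S[U,V] = ((0.5)·(0.5) + (-0.5)·(-1.5) + (0.5)·(-0.5) + (-0.5)·(1.5)) / 3 = 0/3 = 0
  S[V,V] = ((0.5)·(0.5) + (-1.5)·(-1.5) + (-0.5)·(-0.5) + (1.5)·(1.5)) / 3 = 5/3 = 1.6667

S is symmetric (S[j,i] = S[i,j]). Assembling:

S = [[0.3333, 0],
 [0, 1.6667]]


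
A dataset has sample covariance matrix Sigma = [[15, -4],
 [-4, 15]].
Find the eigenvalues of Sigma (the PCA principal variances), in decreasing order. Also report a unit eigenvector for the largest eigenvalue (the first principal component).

Step 1 — characteristic polynomial of 2×2 Sigma:
  det(Sigma - λI) = λ² - trace · λ + det = 0.
  trace = 15 + 15 = 30, det = 15·15 - (-4)² = 209.
Step 2 — discriminant:
  Δ = trace² - 4·det = 900 - 836 = 64.
Step 3 — eigenvalues:
  λ = (trace ± √Δ)/2 = (30 ± 8)/2,
  λ_1 = 19,  λ_2 = 11.

Step 4 — unit eigenvector for λ_1: solve (Sigma - λ_1 I)v = 0. First row:
  (15 - 19)·v_x + (-4)·v_y = 0, i.e. (-4)·v_x + (-4)·v_y = 0,
  so v ∝ (b, λ_1 - a) = (-4, 4); multiply by -1 so the first entry is positive: u = (4, -4).
  ||u|| = √((4)² + (-4)²) = √(32) ≈ 5.6569,
  v_1 = u/||u|| ≈ (0.7071, -0.7071) (||v_1|| = 1).

λ_1 = 19,  λ_2 = 11;  v_1 ≈ (0.7071, -0.7071)


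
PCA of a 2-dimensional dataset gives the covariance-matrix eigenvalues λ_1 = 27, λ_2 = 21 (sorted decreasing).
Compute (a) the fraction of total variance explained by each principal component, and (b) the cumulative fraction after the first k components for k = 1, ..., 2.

Step 1 — total variance = trace(Sigma) = Σ λ_i = 27 + 21 = 48.

Step 2 — fraction explained by component i = λ_i / Σ λ:
  PC1: 27/48 = 0.5625
  PC2: 21/48 = 0.4375

Step 3 — cumulative fraction after k components = (λ_1 + ... + λ_k) / Σ λ:
  k = 1: 27/48 = 0.5625
  k = 2: (27 + 21)/48 = 48/48 = 1

Summary (fraction, with percent):

explained: PC1 0.5625 (56.25%), PC2 0.4375 (43.75%);  cumulative: 0.5625, 1


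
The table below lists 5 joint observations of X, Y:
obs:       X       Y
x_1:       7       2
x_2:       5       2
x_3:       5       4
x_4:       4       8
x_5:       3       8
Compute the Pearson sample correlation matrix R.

Step 1 — column means:
  mean(X) = (7 + 5 + 5 + 4 + 3) / 5 = 24/5 = 4.8
  mean(Y) = (2 + 2 + 4 + 8 + 8) / 5 = 24/5 = 4.8

Step 2 — sample variances and covariances s[i,j] = (1/(n-1)) · Σ_k (x_{k,i} - mean_i) · (x_{k,j} - mean_j), with n-1 = 4:
  s[X,X] = ((2.2)·(2.2) + (0.2)·(0.2) + (0.2)·(0.2) + (-0.8)·(-0.8) + (-1.8)·(-1.8)) / 4 = 8.8/4 = 2.2
  s[X,Y] = ((2.2)·(-2.8) + (0.2)·(-2.8) + (0.2)·(-0.8) + (-0.8)·(3.2) + (-1.8)·(3.2)) / 4 = -15.2/4 = -3.8
  s[Y,Y] = ((-2.8)·(-2.8) + (-2.8)·(-2.8) + (-0.8)·(-0.8) + (3.2)·(3.2) + (3.2)·(3.2)) / 4 = 36.8/4 = 9.2
  Sample standard deviations s_i = √(s[i,i]):
  s(X) = √(2.2) = 1.4832
  s(Y) = √(9.2) = 3.0332

Step 3 — r_{ij} = s_{ij} / (s_i · s_j):
  r[X,X] = 1 (diagonal).
  r[X,Y] = -3.8 / (1.4832 · 3.0332) = -3.8 / 4.4989 = -0.8447
  r[Y,Y] = 1 (diagonal).

R is symmetric with unit diagonal. Assembling:

R = [[1, -0.8447],
 [-0.8447, 1]]


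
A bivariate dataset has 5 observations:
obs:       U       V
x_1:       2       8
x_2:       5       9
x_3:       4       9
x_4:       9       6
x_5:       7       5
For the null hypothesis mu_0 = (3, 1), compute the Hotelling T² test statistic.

Step 1 — sample mean vector:
  mean(U) = (2 + 5 + 4 + 9 + 7) / 5 = 27/5 = 5.4
  mean(V) = (8 + 9 + 9 + 6 + 5) / 5 = 37/5 = 7.4
  x̄ = (5.4, 7.4),  deviation x̄ - mu_0 = (5.4, 7.4) - (3, 1) = (2.4, 6.4).

Step 2 — sample covariance matrix, S[i,j] = (1/(n-1)) · Σ_k (x_{k,i} - mean_i) · (x_{k,j} - mean_j), divisor n-1 = 4:
  S[U,U] = ((-3.4)·(-3.4) + (-0.4)·(-0.4) + (-1.4)·(-1.4) + (3.6)·(3.6) + (1.6)·(1.6)) / 4 = 29.2/4 = 7.3
  S[U,V] = ((-3.4)·(0.6) + (-0.4)·(1.6) + (-1.4)·(1.6) + (3.6)·(-1.4) + (1.6)·(-2.4)) / 4 = -13.8/4 = -3.45
  S[V,V] = ((0.6)·(0.6) + (1.6)·(1.6) + (1.6)·(1.6) + (-1.4)·(-1.4) + (-2.4)·(-2.4)) / 4 = 13.2/4 = 3.3
  S = [[7.3, -3.45],
 [-3.45, 3.3]].

Step 3 — invert S. det(S) = 7.3·3.3 - (-3.45)² = 12.1875.
  S^{-1} = (1/det) · [[d, -b], [-b, a]] = [[0.2708, 0.2831],
 [0.2831, 0.599]].

Step 4 — quadratic form (x̄ - mu_0)^T · S^{-1} · (x̄ - mu_0):
  S^{-1} · (x̄ - mu_0) = (2.4615, 4.5128),
  (x̄ - mu_0)^T · [...] = (2.4)·(2.4615) + (6.4)·(4.5128) = 34.7897.

Step 5 — scale by n: T² = 5 · 34.7897 = 173.9487.

T² ≈ 173.9487


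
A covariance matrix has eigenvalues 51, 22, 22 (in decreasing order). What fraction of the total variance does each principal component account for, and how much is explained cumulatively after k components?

Step 1 — total variance = trace(Sigma) = Σ λ_i = 51 + 22 + 22 = 95.

Step 2 — fraction explained by component i = λ_i / Σ λ:
  PC1: 51/95 = 0.5368
  PC2: 22/95 = 0.2316
  PC3: 22/95 = 0.2316

Step 3 — cumulative fraction after k components = (λ_1 + ... + λ_k) / Σ λ:
  k = 1: 51/95 = 0.5368
  k = 2: (51 + 22)/95 = 73/95 = 0.7684
  k = 3: (51 + 22 + 22)/95 = 95/95 = 1

Summary (fraction, with percent):

explained: PC1 0.5368 (53.68%), PC2 0.2316 (23.16%), PC3 0.2316 (23.16%);  cumulative: 0.5368, 0.7684, 1


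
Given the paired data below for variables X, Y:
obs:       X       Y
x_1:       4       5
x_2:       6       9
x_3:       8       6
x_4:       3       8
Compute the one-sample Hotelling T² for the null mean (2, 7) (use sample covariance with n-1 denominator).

Step 1 — sample mean vector:
  mean(X) = (4 + 6 + 8 + 3) / 4 = 21/4 = 5.25
  mean(Y) = (5 + 9 + 6 + 8) / 4 = 28/4 = 7
  x̄ = (5.25, 7),  deviation x̄ - mu_0 = (5.25, 7) - (2, 7) = (3.25, 0).

Step 2 — sample covariance matrix, S[i,j] = (1/(n-1)) · Σ_k (x_{k,i} - mean_i) · (x_{k,j} - mean_j), divisor n-1 = 3:
  S[X,X] = ((-1.25)·(-1.25) + (0.75)·(0.75) + (2.75)·(2.75) + (-2.25)·(-2.25)) / 3 = 14.75/3 = 4.9167
  S[X,Y] = ((-1.25)·(-2) + (0.75)·(2) + (2.75)·(-1) + (-2.25)·(1)) / 3 = -1/3 = -0.3333
  S[Y,Y] = ((-2)·(-2) + (2)·(2) + (-1)·(-1) + (1)·(1)) / 3 = 10/3 = 3.3333
  S = [[4.9167, -0.3333],
 [-0.3333, 3.3333]].

Step 3 — invert S. det(S) = 4.9167·3.3333 - (-0.3333)² = 16.2778.
  S^{-1} = (1/det) · [[d, -b], [-b, a]] = [[0.2048, 0.0205],
 [0.0205, 0.302]].

Step 4 — quadratic form (x̄ - mu_0)^T · S^{-1} · (x̄ - mu_0):
  S^{-1} · (x̄ - mu_0) = (0.6655, 0.0666),
  (x̄ - mu_0)^T · [...] = (3.25)·(0.6655) + (0)·(0.0666) = 2.163.

Step 5 — scale by n: T² = 4 · 2.163 = 8.6519.

T² ≈ 8.6519


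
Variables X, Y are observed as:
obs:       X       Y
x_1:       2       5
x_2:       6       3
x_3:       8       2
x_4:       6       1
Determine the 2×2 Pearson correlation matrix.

Step 1 — column means:
  mean(X) = (2 + 6 + 8 + 6) / 4 = 22/4 = 5.5
  mean(Y) = (5 + 3 + 2 + 1) / 4 = 11/4 = 2.75

Step 2 — sample variances and covariances s[i,j] = (1/(n-1)) · Σ_k (x_{k,i} - mean_i) · (x_{k,j} - mean_j), with n-1 = 3:
  s[X,X] = ((-3.5)·(-3.5) + (0.5)·(0.5) + (2.5)·(2.5) + (0.5)·(0.5)) / 3 = 19/3 = 6.3333
  s[X,Y] = ((-3.5)·(2.25) + (0.5)·(0.25) + (2.5)·(-0.75) + (0.5)·(-1.75)) / 3 = -10.5/3 = -3.5
  s[Y,Y] = ((2.25)·(2.25) + (0.25)·(0.25) + (-0.75)·(-0.75) + (-1.75)·(-1.75)) / 3 = 8.75/3 = 2.9167
  Sample standard deviations s_i = √(s[i,i]):
  s(X) = √(6.3333) = 2.5166
  s(Y) = √(2.9167) = 1.7078

Step 3 — r_{ij} = s_{ij} / (s_i · s_j):
  r[X,X] = 1 (diagonal).
  r[X,Y] = -3.5 / (2.5166 · 1.7078) = -3.5 / 4.2979 = -0.8143
  r[Y,Y] = 1 (diagonal).

R is symmetric with unit diagonal. Assembling:

R = [[1, -0.8143],
 [-0.8143, 1]]


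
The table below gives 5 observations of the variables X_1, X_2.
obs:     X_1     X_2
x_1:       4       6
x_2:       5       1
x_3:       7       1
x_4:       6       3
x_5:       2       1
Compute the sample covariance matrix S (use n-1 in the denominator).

Step 1 — column means:
  mean(X_1) = (4 + 5 + 7 + 6 + 2) / 5 = 24/5 = 4.8
  mean(X_2) = (6 + 1 + 1 + 3 + 1) / 5 = 12/5 = 2.4

Step 2 — sample covariance S[i,j] = (1/(n-1)) · Σ_k (x_{k,i} - mean_i) · (x_{k,j} - mean_j), with n-1 = 4.
  S[X_1,X_1] = ((-0.8)·(-0.8) + (0.2)·(0.2) + (2.2)·(2.2) + (1.2)·(1.2) + (-2.8)·(-2.8)) / 4 = 14.8/4 = 3.7
  S[X_1,X_2] = ((-0.8)·(3.6) + (0.2)·(-1.4) + (2.2)·(-1.4) + (1.2)·(0.6) + (-2.8)·(-1.4)) / 4 = -1.6/4 = -0.4
  S[X_2,X_2] = ((3.6)·(3.6) + (-1.4)·(-1.4) + (-1.4)·(-1.4) + (0.6)·(0.6) + (-1.4)·(-1.4)) / 4 = 19.2/4 = 4.8

S is symmetric (S[j,i] = S[i,j]). Assembling:

S = [[3.7, -0.4],
 [-0.4, 4.8]]


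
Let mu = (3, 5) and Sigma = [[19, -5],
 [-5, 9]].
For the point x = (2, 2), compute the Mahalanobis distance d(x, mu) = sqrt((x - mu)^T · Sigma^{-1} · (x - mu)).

Step 1 — centre the observation: (x - mu) = (-1, -3).

Step 2 — invert Sigma. det(Sigma) = 19·9 - (-5)² = 146.
  Sigma^{-1} = (1/det) · [[d, -b], [-b, a]] = [[0.0616, 0.0342],
 [0.0342, 0.1301]].

Step 3 — form the quadratic (x - mu)^T · Sigma^{-1} · (x - mu):
  Sigma^{-1} · (x - mu) = (-0.1644, -0.4247).
  (x - mu)^T · [Sigma^{-1} · (x - mu)] = (-1)·(-0.1644) + (-3)·(-0.4247) = 1.4384.

Step 4 — take square root: d = √(1.4384) ≈ 1.1993.

d(x, mu) = √(1.4384) ≈ 1.1993


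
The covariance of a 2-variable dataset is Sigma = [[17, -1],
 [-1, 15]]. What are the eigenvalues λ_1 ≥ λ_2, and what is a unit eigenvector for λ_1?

Step 1 — characteristic polynomial of 2×2 Sigma:
  det(Sigma - λI) = λ² - trace · λ + det = 0.
  trace = 17 + 15 = 32, det = 17·15 - (-1)² = 254.
Step 2 — discriminant:
  Δ = trace² - 4·det = 1024 - 1016 = 8.
Step 3 — eigenvalues:
  λ = (trace ± √Δ)/2 = (32 ± 2.8284)/2,
  λ_1 = 17.4142,  λ_2 = 14.5858.

Step 4 — unit eigenvector for λ_1: solve (Sigma - λ_1 I)v = 0. First row:
  (17 - 17.4142)·v_x + (-1)·v_y = 0, i.e. (-0.4142)·v_x + (-1)·v_y = 0,
  so v ∝ (b, λ_1 - a) = (-1, 0.4142); multiply by -1 so the first entry is positive: u = (1, -0.4142).
  ||u|| = √((1)² + (-0.4142)²) = √(1.1716) ≈ 1.0824,
  v_1 = u/||u|| ≈ (0.9239, -0.3827) (||v_1|| = 1).

λ_1 = 17.4142,  λ_2 = 14.5858;  v_1 ≈ (0.9239, -0.3827)


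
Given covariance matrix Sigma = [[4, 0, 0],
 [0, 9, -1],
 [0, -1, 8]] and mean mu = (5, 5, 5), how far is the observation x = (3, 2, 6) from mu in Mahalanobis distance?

Step 1 — centre the observation: (x - mu) = (-2, -3, 1).

Step 2 — invert Sigma (cofactor / det for 3×3, or solve directly):
  Sigma^{-1} = [[0.25, 0, 0],
 [0, 0.1127, 0.0141],
 [0, 0.0141, 0.1268]].

Step 3 — form the quadratic (x - mu)^T · Sigma^{-1} · (x - mu):
  Sigma^{-1} · (x - mu) = (-0.5, -0.3239, 0.0845).
  (x - mu)^T · [Sigma^{-1} · (x - mu)] = (-2)·(-0.5) + (-3)·(-0.3239) + (1)·(0.0845) = 2.0563.

Step 4 — take square root: d = √(2.0563) ≈ 1.434.

d(x, mu) = √(2.0563) ≈ 1.434


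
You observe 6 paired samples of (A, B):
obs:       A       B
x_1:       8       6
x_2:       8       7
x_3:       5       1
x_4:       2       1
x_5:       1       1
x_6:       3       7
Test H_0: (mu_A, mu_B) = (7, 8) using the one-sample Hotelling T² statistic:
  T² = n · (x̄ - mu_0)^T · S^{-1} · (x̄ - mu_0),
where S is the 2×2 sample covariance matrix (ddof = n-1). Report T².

Step 1 — sample mean vector:
  mean(A) = (8 + 8 + 5 + 2 + 1 + 3) / 6 = 27/6 = 4.5
  mean(B) = (6 + 7 + 1 + 1 + 1 + 7) / 6 = 23/6 = 3.8333
  x̄ = (4.5, 3.8333),  deviation x̄ - mu_0 = (4.5, 3.8333) - (7, 8) = (-2.5, -4.1667).

Step 2 — sample covariance matrix, S[i,j] = (1/(n-1)) · Σ_k (x_{k,i} - mean_i) · (x_{k,j} - mean_j), divisor n-1 = 5:
  S[A,A] = ((3.5)·(3.5) + (3.5)·(3.5) + (0.5)·(0.5) + (-2.5)·(-2.5) + (-3.5)·(-3.5) + (-1.5)·(-1.5)) / 5 = 45.5/5 = 9.1
  S[A,B] = ((3.5)·(2.1667) + (3.5)·(3.1667) + (0.5)·(-2.8333) + (-2.5)·(-2.8333) + (-3.5)·(-2.8333) + (-1.5)·(3.1667)) / 5 = 29.5/5 = 5.9
  S[B,B] = ((2.1667)·(2.1667) + (3.1667)·(3.1667) + (-2.8333)·(-2.8333) + (-2.8333)·(-2.8333) + (-2.8333)·(-2.8333) + (3.1667)·(3.1667)) / 5 = 48.8333/5 = 9.7667
  S = [[9.1, 5.9],
 [5.9, 9.7667]].

Step 3 — invert S. det(S) = 9.1·9.7667 - (5.9)² = 54.0667.
  S^{-1} = (1/det) · [[d, -b], [-b, a]] = [[0.1806, -0.1091],
 [-0.1091, 0.1683]].

Step 4 — quadratic form (x̄ - mu_0)^T · S^{-1} · (x̄ - mu_0):
  S^{-1} · (x̄ - mu_0) = (0.0031, -0.4285),
  (x̄ - mu_0)^T · [...] = (-2.5)·(0.0031) + (-4.1667)·(-0.4285) = 1.7776.

Step 5 — scale by n: T² = 6 · 1.7776 = 10.6658.

T² ≈ 10.6658


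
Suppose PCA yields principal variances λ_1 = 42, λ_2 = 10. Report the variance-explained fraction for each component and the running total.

Step 1 — total variance = trace(Sigma) = Σ λ_i = 42 + 10 = 52.

Step 2 — fraction explained by component i = λ_i / Σ λ:
  PC1: 42/52 = 0.8077
  PC2: 10/52 = 0.1923

Step 3 — cumulative fraction after k components = (λ_1 + ... + λ_k) / Σ λ:
  k = 1: 42/52 = 0.8077
  k = 2: (42 + 10)/52 = 52/52 = 1

Summary (fraction, with percent):

explained: PC1 0.8077 (80.77%), PC2 0.1923 (19.23%);  cumulative: 0.8077, 1


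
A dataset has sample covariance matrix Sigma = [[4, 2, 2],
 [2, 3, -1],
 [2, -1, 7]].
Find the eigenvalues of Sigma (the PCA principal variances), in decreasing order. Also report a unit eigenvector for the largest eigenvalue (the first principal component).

Step 1 — characteristic polynomial p(λ) = det(λI - Sigma) = λ³ - tr·λ² + c_1·λ - det, where tr = trace, c_1 = sum of the principal 2×2 minors, det = det(Sigma):
  tr = 4 + 3 + 7 = 14,
  c_1 = (4·3 - (2)²) + (4·7 - (2)²) + (3·7 - (-1)²) = 8 + 24 + 20 = 52,
  det = 4·(3·7 - (-1)²) - (2)·((2)·7 - (-1)·(2)) + (2)·((2)·(-1) - 3·(2)) = 4·(20) - (2)·(16) + (2)·(-8) = 32.
  So p(λ) = λ³ - 14λ² + 52λ - 32.
Step 2 — look for an integer root (rational root theorem: any rational root is an integer divisor of 32). Testing λ = 8:
  p(8) = 512 - 896 + 416 - 32 = 0  ✓
  Dividing out (λ - 8): p(λ) = (λ - 8)(λ² - 6λ + 4).
Step 3 — remaining eigenvalues from the quadratic λ² - 6λ + 4 = 0:
  Δ = 6² - 4·4 = 36 - 16 = 20,  λ = (6 ± √20)/2 = (6 ± 4.4721)/2 ≈ 5.2361 or 0.7639.
  Sorted: λ_1 = 8,  λ_2 = 5.2361,  λ_3 = 0.7639  (check: sum = 14 = tr ✓).

Step 4 — unit eigenvector for λ_1 = 8: v spans the null space of (Sigma - λ_1 I), whose rows are
  r_1 = (-4, 2, 2),  r_2 = (2, -5, -1),  r_3 = (2, -1, -1).
  v is orthogonal to every row, so take v ∝ r_1 × r_2 = ((2)·(-1) - (2)·(-5), (2)·(2) - (-4)·(-1), (-4)·(-5) - (2)·(2)) = (8, 0, 16).
  Rescale (divide by 8): u = (1, 0, 2).
  ||u|| = √((1)² + (0)² + (2)²) = √(5) ≈ 2.2361,  v_1 = u/||u|| ≈ (0.4472, 0, 0.8944) (||v_1|| = 1).

λ_1 = 8,  λ_2 = 5.2361,  λ_3 = 0.7639;  v_1 ≈ (0.4472, 0, 0.8944)
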